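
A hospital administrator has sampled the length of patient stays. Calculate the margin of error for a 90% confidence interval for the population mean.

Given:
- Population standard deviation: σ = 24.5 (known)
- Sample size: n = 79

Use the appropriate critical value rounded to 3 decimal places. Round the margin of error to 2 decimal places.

The population standard deviation σ is known, so use the z-interval margin of error formula.

For 90% confidence, z* = 1.645 (from standard normal table)

Margin of error formula for z-interval: E = z* × σ/√n

E = 1.645 × 24.5/√79
  = 1.645 × 2.756465
  = 4.5344

Rounded to 2 decimal places:

4.53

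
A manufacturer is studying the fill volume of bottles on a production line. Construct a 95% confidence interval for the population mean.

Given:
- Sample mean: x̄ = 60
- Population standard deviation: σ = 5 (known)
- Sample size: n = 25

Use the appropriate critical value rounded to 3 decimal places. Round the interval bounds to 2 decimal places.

The population standard deviation σ is known, so use a z-interval (standard normal critical value).

For 95% confidence, z* = 1.96 (from standard normal table)

Standard error: SE = σ/√n = 5/√25 = 1.000000

Margin of error: E = z* × SE = 1.96 × 1.000000 = 1.9600

Z-interval: x̄ ± E = 60 ± 1.9600 = (58.0400, 61.9600)

Rounded to 2 decimal places:

(58.04, 61.96)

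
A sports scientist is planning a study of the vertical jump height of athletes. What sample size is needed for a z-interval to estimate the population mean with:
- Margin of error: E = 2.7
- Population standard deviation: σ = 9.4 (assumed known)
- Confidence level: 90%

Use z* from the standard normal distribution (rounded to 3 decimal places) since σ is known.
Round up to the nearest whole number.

Using z* since population σ is known (z-interval formula).

For 90% confidence, z* = 1.645 (from standard normal table)

Sample size formula for z-interval: n = (z*σ/E)²

n = (1.645 × 9.4 / 2.7)²
  = (5.727037)²
  = 32.7990

Round up to the nearest whole number: n = 33

33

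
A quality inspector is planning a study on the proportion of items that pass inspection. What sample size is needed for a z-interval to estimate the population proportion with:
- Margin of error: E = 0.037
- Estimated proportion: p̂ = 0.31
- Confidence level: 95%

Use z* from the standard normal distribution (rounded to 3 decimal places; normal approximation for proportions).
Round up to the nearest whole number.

Using z* for proportion z-interval (normal approximation).

For 95% confidence, z* = 1.96 (from standard normal table)

Sample size formula for proportion z-interval: n = z*²p̂(1-p̂)/E²

n = 1.96² × 0.31 × 0.69 / 0.037²
  = 3.8416 × 0.2139 / 0.001369
  = 600.2325

Round up to the nearest whole number: n = 601

601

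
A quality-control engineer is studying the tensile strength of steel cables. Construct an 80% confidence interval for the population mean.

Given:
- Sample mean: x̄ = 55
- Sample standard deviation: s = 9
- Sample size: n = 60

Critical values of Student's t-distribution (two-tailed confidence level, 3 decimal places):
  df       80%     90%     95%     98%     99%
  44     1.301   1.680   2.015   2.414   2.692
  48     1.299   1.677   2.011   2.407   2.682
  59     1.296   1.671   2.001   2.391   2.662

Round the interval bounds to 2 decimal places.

The population standard deviation σ is unknown (only the sample standard deviation s is given), so use a t-interval with df = n - 1 = 60 - 1 = 59.

For 80% confidence with df = 59, t* = 1.296 (from t-table)

Standard error: SE = s/√n = 9/√60 = 1.161895

Margin of error: E = t* × SE = 1.296 × 1.161895 = 1.5058

T-interval: x̄ ± E = 55 ± 1.5058 = (53.4942, 56.5058)

Rounded to 2 decimal places:

(53.49, 56.51)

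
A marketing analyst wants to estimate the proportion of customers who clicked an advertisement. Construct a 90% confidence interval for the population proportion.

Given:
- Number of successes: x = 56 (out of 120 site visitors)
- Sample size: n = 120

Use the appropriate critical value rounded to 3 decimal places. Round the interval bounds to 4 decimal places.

Sample proportion: p̂ = 56/120 = 0.466667

Check conditions for normal approximation:
  np̂ = 56 ≥ 10 ✓
  n(1-p̂) = 64 ≥ 10 ✓

The sample is large enough, so use a z-interval (normal approximation) for the proportion.

For 90% confidence, z* = 1.645 (from standard normal table)

Standard error: SE = √(p̂(1-p̂)/n) = √(0.466667×0.533333/120) = 0.04554200

Margin of error: E = z* × SE = 1.645 × 0.04554200 = 0.074917

Z-interval: p̂ ± E = 0.466667 ± 0.074917 = (0.391750, 0.541583)

Rounded to 4 decimal places:

(0.3918, 0.5416)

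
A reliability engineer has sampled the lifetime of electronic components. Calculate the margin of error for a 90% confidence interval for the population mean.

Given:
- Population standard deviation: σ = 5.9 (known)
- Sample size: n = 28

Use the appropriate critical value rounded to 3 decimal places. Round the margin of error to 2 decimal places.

The population standard deviation σ is known, so use the z-interval margin of error formula.

For 90% confidence, z* = 1.645 (from standard normal table)

Margin of error formula for z-interval: E = z* × σ/√n

E = 1.645 × 5.9/√28
  = 1.645 × 1.114995
  = 1.8342

Rounded to 2 decimal places:

1.83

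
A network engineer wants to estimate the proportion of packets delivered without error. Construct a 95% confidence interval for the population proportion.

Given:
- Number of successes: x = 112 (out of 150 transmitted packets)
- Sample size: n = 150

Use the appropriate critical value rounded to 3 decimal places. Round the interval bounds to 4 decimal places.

Sample proportion: p̂ = 112/150 = 0.746667

Check conditions for normal approximation:
  np̂ = 112 ≥ 10 ✓
  n(1-p̂) = 38 ≥ 10 ✓

The sample is large enough, so use a z-interval (normal approximation) for the proportion.

For 95% confidence, z* = 1.96 (from standard normal table)

Standard error: SE = √(p̂(1-p̂)/n) = √(0.746667×0.253333/150) = 0.03551108

Margin of error: E = z* × SE = 1.96 × 0.03551108 = 0.069602

Z-interval: p̂ ± E = 0.746667 ± 0.069602 = (0.677065, 0.816268)

Rounded to 4 decimal places:

(0.6771, 0.8163)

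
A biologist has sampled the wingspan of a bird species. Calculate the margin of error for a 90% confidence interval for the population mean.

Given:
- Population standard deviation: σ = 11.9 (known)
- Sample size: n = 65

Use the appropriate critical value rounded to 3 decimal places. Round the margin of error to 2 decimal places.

The population standard deviation σ is known, so use the z-interval margin of error formula.

For 90% confidence, z* = 1.645 (from standard normal table)

Margin of error formula for z-interval: E = z* × σ/√n

E = 1.645 × 11.9/√65
  = 1.645 × 1.476013
  = 2.4280

Rounded to 2 decimal places:

2.43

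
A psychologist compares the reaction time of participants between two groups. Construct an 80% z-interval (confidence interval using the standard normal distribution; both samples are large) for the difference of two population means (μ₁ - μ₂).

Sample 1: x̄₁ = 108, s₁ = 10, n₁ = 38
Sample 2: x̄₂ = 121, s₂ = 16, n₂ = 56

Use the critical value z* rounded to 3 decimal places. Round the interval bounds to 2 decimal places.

Both samples are large (n₁ = 38 ≥ 30, n₂ = 56 ≥ 30), so a z-interval for the difference of means applies.

Point estimate: x̄₁ - x̄₂ = 108 - 121 = -13

Standard error: SE = √(s₁²/n₁ + s₂²/n₂)
= √(10²/38 + 16²/56)
= √(2.631579 + 4.571429)
= 2.683842

For 80% confidence, z* = 1.282 (from standard normal table)
Margin of error: E = z* × SE = 1.282 × 2.683842 = 3.4407

Z-interval: (x̄₁ - x̄₂) ± E = -13 ± 3.4407 = (-16.4407, -9.5593)

Rounded to 2 decimal places:

(-16.44, -9.56)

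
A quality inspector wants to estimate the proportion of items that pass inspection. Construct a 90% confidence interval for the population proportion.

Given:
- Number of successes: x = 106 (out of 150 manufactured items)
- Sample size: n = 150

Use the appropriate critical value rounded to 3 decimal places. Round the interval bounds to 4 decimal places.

Sample proportion: p̂ = 106/150 = 0.706667

Check conditions for normal approximation:
  np̂ = 106 ≥ 10 ✓
  n(1-p̂) = 44 ≥ 10 ✓

The sample is large enough, so use a z-interval (normal approximation) for the proportion.

For 90% confidence, z* = 1.645 (from standard normal table)

Standard error: SE = √(p̂(1-p̂)/n) = √(0.706667×0.293333/150) = 0.03717426

Margin of error: E = z* × SE = 1.645 × 0.03717426 = 0.061152

Z-interval: p̂ ± E = 0.706667 ± 0.061152 = (0.645515, 0.767818)

Rounded to 4 decimal places:

(0.6455, 0.7678)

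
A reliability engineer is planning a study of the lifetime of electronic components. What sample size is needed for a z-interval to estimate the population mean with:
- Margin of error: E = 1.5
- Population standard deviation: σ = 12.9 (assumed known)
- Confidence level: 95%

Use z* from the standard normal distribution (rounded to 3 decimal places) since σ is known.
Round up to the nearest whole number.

Using z* since population σ is known (z-interval formula).

For 95% confidence, z* = 1.96 (from standard normal table)

Sample size formula for z-interval: n = (z*σ/E)²

n = (1.96 × 12.9 / 1.5)²
  = (16.856000)²
  = 284.1247

Round up to the nearest whole number: n = 285

285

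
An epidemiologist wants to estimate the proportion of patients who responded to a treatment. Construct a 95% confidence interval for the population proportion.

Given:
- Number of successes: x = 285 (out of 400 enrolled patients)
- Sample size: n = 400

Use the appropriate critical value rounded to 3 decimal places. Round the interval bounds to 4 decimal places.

Sample proportion: p̂ = 285/400 = 0.712500

Check conditions for normal approximation:
  np̂ = 285 ≥ 10 ✓
  n(1-p̂) = 115 ≥ 10 ✓

The sample is large enough, so use a z-interval (normal approximation) for the proportion.

For 95% confidence, z* = 1.96 (from standard normal table)

Standard error: SE = √(p̂(1-p̂)/n) = √(0.712500×0.287500/400) = 0.02262983

Margin of error: E = z* × SE = 1.96 × 0.02262983 = 0.044354

Z-interval: p̂ ± E = 0.712500 ± 0.044354 = (0.668146, 0.756854)

Rounded to 4 decimal places:

(0.6681, 0.7569)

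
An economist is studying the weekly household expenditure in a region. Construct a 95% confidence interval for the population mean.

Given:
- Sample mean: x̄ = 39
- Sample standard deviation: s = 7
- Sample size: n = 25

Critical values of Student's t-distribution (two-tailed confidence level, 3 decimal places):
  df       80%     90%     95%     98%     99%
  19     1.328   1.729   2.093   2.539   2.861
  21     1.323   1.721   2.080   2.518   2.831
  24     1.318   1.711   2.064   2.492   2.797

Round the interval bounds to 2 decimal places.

The population standard deviation σ is unknown (only the sample standard deviation s is given), so use a t-interval with df = n - 1 = 25 - 1 = 24.

For 95% confidence with df = 24, t* = 2.064 (from t-table)

Standard error: SE = s/√n = 7/√25 = 1.400000

Margin of error: E = t* × SE = 2.064 × 1.400000 = 2.8896

T-interval: x̄ ± E = 39 ± 2.8896 = (36.1104, 41.8896)

Rounded to 2 decimal places:

(36.11, 41.89)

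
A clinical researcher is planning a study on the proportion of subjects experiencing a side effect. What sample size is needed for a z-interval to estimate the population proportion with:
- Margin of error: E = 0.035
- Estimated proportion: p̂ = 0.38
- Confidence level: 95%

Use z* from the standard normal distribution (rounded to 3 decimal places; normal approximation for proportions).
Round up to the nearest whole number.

Using z* for proportion z-interval (normal approximation).

For 95% confidence, z* = 1.96 (from standard normal table)

Sample size formula for proportion z-interval: n = z*²p̂(1-p̂)/E²

n = 1.96² × 0.38 × 0.62 / 0.035²
  = 3.8416 × 0.2356 / 0.001225
  = 738.8416

Round up to the nearest whole number: n = 739

739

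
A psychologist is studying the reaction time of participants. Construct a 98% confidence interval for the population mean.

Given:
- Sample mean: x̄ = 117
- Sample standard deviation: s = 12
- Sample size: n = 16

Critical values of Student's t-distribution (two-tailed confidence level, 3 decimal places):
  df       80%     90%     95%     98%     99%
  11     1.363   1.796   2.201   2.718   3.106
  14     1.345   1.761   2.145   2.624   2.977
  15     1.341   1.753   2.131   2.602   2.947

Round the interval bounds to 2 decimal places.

The population standard deviation σ is unknown (only the sample standard deviation s is given), so use a t-interval with df = n - 1 = 16 - 1 = 15.

For 98% confidence with df = 15, t* = 2.602 (from t-table)

Standard error: SE = s/√n = 12/√16 = 3.000000

Margin of error: E = t* × SE = 2.602 × 3.000000 = 7.8060

T-interval: x̄ ± E = 117 ± 7.8060 = (109.1940, 124.8060)

Rounded to 2 decimal places:

(109.19, 124.81)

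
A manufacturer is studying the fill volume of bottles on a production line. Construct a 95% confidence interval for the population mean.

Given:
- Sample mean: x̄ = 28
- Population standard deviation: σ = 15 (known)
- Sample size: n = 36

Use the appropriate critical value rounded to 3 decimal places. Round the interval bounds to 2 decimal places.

The population standard deviation σ is known, so use a z-interval (standard normal critical value).

For 95% confidence, z* = 1.96 (from standard normal table)

Standard error: SE = σ/√n = 15/√36 = 2.500000

Margin of error: E = z* × SE = 1.96 × 2.500000 = 4.9000

Z-interval: x̄ ± E = 28 ± 4.9000 = (23.1000, 32.9000)

Rounded to 2 decimal places:

(23.10, 32.90)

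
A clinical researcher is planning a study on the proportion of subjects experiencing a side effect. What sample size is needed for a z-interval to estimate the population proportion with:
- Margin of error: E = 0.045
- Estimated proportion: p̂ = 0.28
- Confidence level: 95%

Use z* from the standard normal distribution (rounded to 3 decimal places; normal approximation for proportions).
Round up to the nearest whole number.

Using z* for proportion z-interval (normal approximation).

For 95% confidence, z* = 1.96 (from standard normal table)

Sample size formula for proportion z-interval: n = z*²p̂(1-p̂)/E²

n = 1.96² × 0.28 × 0.72 / 0.045²
  = 3.8416 × 0.2016 / 0.002025
  = 382.4526

Round up to the nearest whole number: n = 383

383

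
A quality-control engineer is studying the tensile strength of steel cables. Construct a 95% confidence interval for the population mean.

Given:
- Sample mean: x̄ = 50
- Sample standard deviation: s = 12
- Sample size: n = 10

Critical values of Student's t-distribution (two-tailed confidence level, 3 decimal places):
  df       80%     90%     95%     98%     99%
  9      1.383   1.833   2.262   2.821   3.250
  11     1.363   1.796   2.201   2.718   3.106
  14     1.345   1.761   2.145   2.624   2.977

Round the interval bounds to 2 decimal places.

The population standard deviation σ is unknown (only the sample standard deviation s is given), so use a t-interval with df = n - 1 = 10 - 1 = 9.

For 95% confidence with df = 9, t* = 2.262 (from t-table)

Standard error: SE = s/√n = 12/√10 = 3.794733

Margin of error: E = t* × SE = 2.262 × 3.794733 = 8.5837

T-interval: x̄ ± E = 50 ± 8.5837 = (41.4163, 58.5837)

Rounded to 2 decimal places:

(41.42, 58.58)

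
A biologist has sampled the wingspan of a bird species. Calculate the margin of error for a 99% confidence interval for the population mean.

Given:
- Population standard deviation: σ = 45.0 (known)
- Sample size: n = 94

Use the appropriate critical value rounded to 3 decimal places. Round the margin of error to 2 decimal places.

The population standard deviation σ is known, so use the z-interval margin of error formula.

For 99% confidence, z* = 2.576 (from standard normal table)

Margin of error formula for z-interval: E = z* × σ/√n

E = 2.576 × 45.0/√94
  = 2.576 × 4.641396
  = 11.9562

Rounded to 2 decimal places:

11.96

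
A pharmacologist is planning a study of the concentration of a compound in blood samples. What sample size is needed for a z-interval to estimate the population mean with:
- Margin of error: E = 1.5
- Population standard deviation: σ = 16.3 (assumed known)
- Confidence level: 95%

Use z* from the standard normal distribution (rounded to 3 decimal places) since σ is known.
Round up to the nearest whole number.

Using z* since population σ is known (z-interval formula).

For 95% confidence, z* = 1.96 (from standard normal table)

Sample size formula for z-interval: n = (z*σ/E)²

n = (1.96 × 16.3 / 1.5)²
  = (21.298667)²
  = 453.6332

Round up to the nearest whole number: n = 454

454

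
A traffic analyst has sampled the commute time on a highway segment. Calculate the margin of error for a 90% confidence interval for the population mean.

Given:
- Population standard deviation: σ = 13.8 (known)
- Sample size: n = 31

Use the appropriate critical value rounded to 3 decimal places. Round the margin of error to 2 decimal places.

The population standard deviation σ is known, so use the z-interval margin of error formula.

For 90% confidence, z* = 1.645 (from standard normal table)

Margin of error formula for z-interval: E = z* × σ/√n

E = 1.645 × 13.8/√31
  = 1.645 × 2.478553
  = 4.0772

Rounded to 2 decimal places:

4.08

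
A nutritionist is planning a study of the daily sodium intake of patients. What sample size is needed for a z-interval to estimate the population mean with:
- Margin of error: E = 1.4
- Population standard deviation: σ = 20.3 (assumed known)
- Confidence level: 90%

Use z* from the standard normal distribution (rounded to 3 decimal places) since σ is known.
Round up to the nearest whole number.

Using z* since population σ is known (z-interval formula).

For 90% confidence, z* = 1.645 (from standard normal table)

Sample size formula for z-interval: n = (z*σ/E)²

n = (1.645 × 20.3 / 1.4)²
  = (23.852500)²
  = 568.9418

Round up to the nearest whole number: n = 569

569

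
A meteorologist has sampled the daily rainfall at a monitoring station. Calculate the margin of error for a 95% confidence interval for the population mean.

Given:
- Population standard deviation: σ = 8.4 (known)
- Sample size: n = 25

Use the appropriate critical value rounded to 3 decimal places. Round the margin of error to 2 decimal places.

The population standard deviation σ is known, so use the z-interval margin of error formula.

For 95% confidence, z* = 1.96 (from standard normal table)

Margin of error formula for z-interval: E = z* × σ/√n

E = 1.96 × 8.4/√25
  = 1.96 × 1.680000
  = 3.2928

Rounded to 2 decimal places:

3.29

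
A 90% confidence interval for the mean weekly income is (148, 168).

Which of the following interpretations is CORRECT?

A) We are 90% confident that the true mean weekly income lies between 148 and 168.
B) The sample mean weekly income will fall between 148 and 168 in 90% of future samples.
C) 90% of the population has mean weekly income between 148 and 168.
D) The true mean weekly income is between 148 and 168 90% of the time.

A confidence interval represents our confidence in the procedure, not a probability statement about the parameter.

Key concept: If we repeated this sampling process many times and computed a 90% CI each time, about 90% of those intervals would contain the true population parameter.

For this specific interval (148, 168):
- Midpoint (point estimate): 158
- Margin of error: 10

The correct interpretation is the one stating confidence that the true parameter lies in the interval — option A.

A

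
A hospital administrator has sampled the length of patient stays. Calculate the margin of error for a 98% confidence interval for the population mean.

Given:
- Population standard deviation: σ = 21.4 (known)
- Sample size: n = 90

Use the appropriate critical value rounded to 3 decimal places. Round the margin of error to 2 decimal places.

The population standard deviation σ is known, so use the z-interval margin of error formula.

For 98% confidence, z* = 2.326 (from standard normal table)

Margin of error formula for z-interval: E = z* × σ/√n

E = 2.326 × 21.4/√90
  = 2.326 × 2.255758
  = 5.2469

Rounded to 2 decimal places:

5.25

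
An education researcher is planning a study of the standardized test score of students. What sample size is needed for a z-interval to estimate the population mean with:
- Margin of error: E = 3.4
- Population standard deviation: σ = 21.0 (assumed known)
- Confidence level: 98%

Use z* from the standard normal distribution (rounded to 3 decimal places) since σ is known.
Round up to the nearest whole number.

Using z* since population σ is known (z-interval formula).

For 98% confidence, z* = 2.326 (from standard normal table)

Sample size formula for z-interval: n = (z*σ/E)²

n = (2.326 × 21.0 / 3.4)²
  = (14.366471)²
  = 206.3955

Round up to the nearest whole number: n = 207

207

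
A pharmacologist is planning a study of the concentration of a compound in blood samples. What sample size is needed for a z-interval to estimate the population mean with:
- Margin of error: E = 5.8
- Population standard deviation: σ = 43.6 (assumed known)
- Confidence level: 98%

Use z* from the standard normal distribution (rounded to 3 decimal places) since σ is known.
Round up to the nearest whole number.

Using z* since population σ is known (z-interval formula).

For 98% confidence, z* = 2.326 (from standard normal table)

Sample size formula for z-interval: n = (z*σ/E)²

n = (2.326 × 43.6 / 5.8)²
  = (17.485103)²
  = 305.7288

Round up to the nearest whole number: n = 306

306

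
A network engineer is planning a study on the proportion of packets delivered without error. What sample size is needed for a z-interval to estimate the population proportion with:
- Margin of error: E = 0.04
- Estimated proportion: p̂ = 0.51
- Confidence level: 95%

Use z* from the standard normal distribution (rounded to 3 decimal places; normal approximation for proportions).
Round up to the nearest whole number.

Using z* for proportion z-interval (normal approximation).

For 95% confidence, z* = 1.96 (from standard normal table)

Sample size formula for proportion z-interval: n = z*²p̂(1-p̂)/E²

n = 1.96² × 0.51 × 0.49 / 0.04²
  = 3.8416 × 0.2499 / 0.0016
  = 600.0099

Round up to the nearest whole number: n = 601

601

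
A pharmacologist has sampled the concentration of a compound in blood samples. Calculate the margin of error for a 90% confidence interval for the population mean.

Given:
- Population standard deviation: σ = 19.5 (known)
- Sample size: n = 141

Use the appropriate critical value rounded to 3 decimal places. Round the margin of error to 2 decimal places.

The population standard deviation σ is known, so use the z-interval margin of error formula.

For 90% confidence, z* = 1.645 (from standard normal table)

Margin of error formula for z-interval: E = z* × σ/√n

E = 1.645 × 19.5/√141
  = 1.645 × 1.642196
  = 2.7014

Rounded to 2 decimal places:

2.70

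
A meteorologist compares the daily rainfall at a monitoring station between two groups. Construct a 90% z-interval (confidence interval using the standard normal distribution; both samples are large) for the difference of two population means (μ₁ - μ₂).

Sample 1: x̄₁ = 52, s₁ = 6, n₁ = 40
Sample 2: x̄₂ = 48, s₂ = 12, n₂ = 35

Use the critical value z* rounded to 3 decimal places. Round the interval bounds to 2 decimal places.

Both samples are large (n₁ = 40 ≥ 30, n₂ = 35 ≥ 30), so a z-interval for the difference of means applies.

Point estimate: x̄₁ - x̄₂ = 52 - 48 = 4

Standard error: SE = √(s₁²/n₁ + s₂²/n₂)
= √(6²/40 + 12²/35)
= √(0.900000 + 4.114286)
= 2.239260

For 90% confidence, z* = 1.645 (from standard normal table)
Margin of error: E = z* × SE = 1.645 × 2.239260 = 3.6836

Z-interval: (x̄₁ - x̄₂) ± E = 4 ± 3.6836 = (0.3164, 7.6836)

Rounded to 2 decimal places:

(0.32, 7.68)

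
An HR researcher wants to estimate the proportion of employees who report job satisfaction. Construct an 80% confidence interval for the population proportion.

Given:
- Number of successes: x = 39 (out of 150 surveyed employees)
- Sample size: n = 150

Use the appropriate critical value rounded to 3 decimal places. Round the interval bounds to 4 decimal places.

Sample proportion: p̂ = 39/150 = 0.260000

Check conditions for normal approximation:
  np̂ = 39 ≥ 10 ✓
  n(1-p̂) = 111 ≥ 10 ✓

The sample is large enough, so use a z-interval (normal approximation) for the proportion.

For 80% confidence, z* = 1.282 (from standard normal table)

Standard error: SE = √(p̂(1-p̂)/n) = √(0.260000×0.740000/150) = 0.03581434

Margin of error: E = z* × SE = 1.282 × 0.03581434 = 0.045914

Z-interval: p̂ ± E = 0.260000 ± 0.045914 = (0.214086, 0.305914)

Rounded to 4 decimal places:

(0.2141, 0.3059)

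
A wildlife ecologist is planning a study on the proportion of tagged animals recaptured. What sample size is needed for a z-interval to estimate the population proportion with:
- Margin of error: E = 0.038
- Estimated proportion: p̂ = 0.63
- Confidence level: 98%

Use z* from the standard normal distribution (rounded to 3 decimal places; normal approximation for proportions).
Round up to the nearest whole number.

Using z* for proportion z-interval (normal approximation).

For 98% confidence, z* = 2.326 (from standard normal table)

Sample size formula for proportion z-interval: n = z*²p̂(1-p̂)/E²

n = 2.326² × 0.63 × 0.37 / 0.038²
  = 5.410276 × 0.2331 / 0.001444
  = 873.3624

Round up to the nearest whole number: n = 874

874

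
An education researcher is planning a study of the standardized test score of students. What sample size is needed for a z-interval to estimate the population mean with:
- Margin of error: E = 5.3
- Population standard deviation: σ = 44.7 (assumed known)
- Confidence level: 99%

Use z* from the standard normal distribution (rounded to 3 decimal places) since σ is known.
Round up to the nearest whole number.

Using z* since population σ is known (z-interval formula).

For 99% confidence, z* = 2.576 (from standard normal table)

Sample size formula for z-interval: n = (z*σ/E)²

n = (2.576 × 44.7 / 5.3)²
  = (21.725887)²
  = 472.0142

Round up to the nearest whole number: n = 473

473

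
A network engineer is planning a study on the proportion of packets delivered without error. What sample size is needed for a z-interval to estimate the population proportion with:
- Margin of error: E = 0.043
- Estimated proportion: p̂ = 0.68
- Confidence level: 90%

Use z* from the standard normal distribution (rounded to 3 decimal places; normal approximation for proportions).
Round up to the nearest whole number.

Using z* for proportion z-interval (normal approximation).

For 90% confidence, z* = 1.645 (from standard normal table)

Sample size formula for proportion z-interval: n = z*²p̂(1-p̂)/E²

n = 1.645² × 0.68 × 0.32 / 0.043²
  = 2.706025 × 0.2176 / 0.001849
  = 318.4592

Round up to the nearest whole number: n = 319

319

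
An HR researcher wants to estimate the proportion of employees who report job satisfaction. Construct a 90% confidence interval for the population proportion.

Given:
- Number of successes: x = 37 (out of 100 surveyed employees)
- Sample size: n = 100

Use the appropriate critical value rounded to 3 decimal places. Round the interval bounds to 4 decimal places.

Sample proportion: p̂ = 37/100 = 0.370000

Check conditions for normal approximation:
  np̂ = 37 ≥ 10 ✓
  n(1-p̂) = 63 ≥ 10 ✓

The sample is large enough, so use a z-interval (normal approximation) for the proportion.

For 90% confidence, z* = 1.645 (from standard normal table)

Standard error: SE = √(p̂(1-p̂)/n) = √(0.370000×0.630000/100) = 0.04828043

Margin of error: E = z* × SE = 1.645 × 0.04828043 = 0.079421

Z-interval: p̂ ± E = 0.370000 ± 0.079421 = (0.290579, 0.449421)

Rounded to 4 decimal places:

(0.2906, 0.4494)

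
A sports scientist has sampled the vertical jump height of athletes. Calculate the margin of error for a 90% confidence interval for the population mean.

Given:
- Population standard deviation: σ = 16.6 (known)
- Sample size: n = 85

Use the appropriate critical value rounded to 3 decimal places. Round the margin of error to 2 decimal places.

The population standard deviation σ is known, so use the z-interval margin of error formula.

For 90% confidence, z* = 1.645 (from standard normal table)

Margin of error formula for z-interval: E = z* × σ/√n

E = 1.645 × 16.6/√85
  = 1.645 × 1.800523
  = 2.9619

Rounded to 2 decimal places:

2.96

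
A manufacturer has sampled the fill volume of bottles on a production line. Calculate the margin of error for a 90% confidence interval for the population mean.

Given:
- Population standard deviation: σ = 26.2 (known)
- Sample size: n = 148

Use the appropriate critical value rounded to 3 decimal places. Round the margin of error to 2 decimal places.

The population standard deviation σ is known, so use the z-interval margin of error formula.

For 90% confidence, z* = 1.645 (from standard normal table)

Margin of error formula for z-interval: E = z* × σ/√n

E = 1.645 × 26.2/√148
  = 1.645 × 2.153627
  = 3.5427

Rounded to 2 decimal places:

3.54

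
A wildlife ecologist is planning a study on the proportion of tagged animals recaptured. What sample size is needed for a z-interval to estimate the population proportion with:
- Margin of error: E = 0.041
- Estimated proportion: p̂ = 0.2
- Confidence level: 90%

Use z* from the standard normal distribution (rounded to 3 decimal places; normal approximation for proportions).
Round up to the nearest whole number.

Using z* for proportion z-interval (normal approximation).

For 90% confidence, z* = 1.645 (from standard normal table)

Sample size formula for proportion z-interval: n = z*²p̂(1-p̂)/E²

n = 1.645² × 0.2 × 0.8 / 0.041²
  = 2.706025 × 0.16 / 0.001681
  = 257.5634

Round up to the nearest whole number: n = 258

258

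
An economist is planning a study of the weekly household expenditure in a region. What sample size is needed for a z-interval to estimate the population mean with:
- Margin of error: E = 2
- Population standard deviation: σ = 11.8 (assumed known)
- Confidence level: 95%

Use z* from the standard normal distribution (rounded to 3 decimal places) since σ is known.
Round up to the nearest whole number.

Using z* since population σ is known (z-interval formula).

For 95% confidence, z* = 1.96 (from standard normal table)

Sample size formula for z-interval: n = (z*σ/E)²

n = (1.96 × 11.8 / 2)²
  = (11.564000)²
  = 133.7261

Round up to the nearest whole number: n = 134

134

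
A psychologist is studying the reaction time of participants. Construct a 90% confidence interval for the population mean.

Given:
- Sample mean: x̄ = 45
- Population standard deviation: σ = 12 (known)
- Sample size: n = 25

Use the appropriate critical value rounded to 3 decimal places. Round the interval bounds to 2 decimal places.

The population standard deviation σ is known, so use a z-interval (standard normal critical value).

For 90% confidence, z* = 1.645 (from standard normal table)

Standard error: SE = σ/√n = 12/√25 = 2.400000

Margin of error: E = z* × SE = 1.645 × 2.400000 = 3.9480

Z-interval: x̄ ± E = 45 ± 3.9480 = (41.0520, 48.9480)

Rounded to 2 decimal places:

(41.05, 48.95)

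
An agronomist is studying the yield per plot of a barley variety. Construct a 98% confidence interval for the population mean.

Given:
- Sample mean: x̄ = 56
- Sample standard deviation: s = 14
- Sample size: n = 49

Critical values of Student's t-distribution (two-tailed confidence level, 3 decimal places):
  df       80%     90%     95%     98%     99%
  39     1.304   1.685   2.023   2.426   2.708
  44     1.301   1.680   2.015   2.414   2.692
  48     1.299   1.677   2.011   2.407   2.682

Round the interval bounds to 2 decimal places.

The population standard deviation σ is unknown (only the sample standard deviation s is given), so use a t-interval with df = n - 1 = 49 - 1 = 48.

For 98% confidence with df = 48, t* = 2.407 (from t-table)

Standard error: SE = s/√n = 14/√49 = 2.000000

Margin of error: E = t* × SE = 2.407 × 2.000000 = 4.8140

T-interval: x̄ ± E = 56 ± 4.8140 = (51.1860, 60.8140)

Rounded to 2 decimal places:

(51.19, 60.81)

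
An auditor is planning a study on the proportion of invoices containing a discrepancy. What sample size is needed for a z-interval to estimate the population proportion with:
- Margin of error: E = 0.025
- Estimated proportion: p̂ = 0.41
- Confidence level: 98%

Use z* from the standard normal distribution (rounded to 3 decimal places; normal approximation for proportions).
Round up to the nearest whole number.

Using z* for proportion z-interval (normal approximation).

For 98% confidence, z* = 2.326 (from standard normal table)

Sample size formula for proportion z-interval: n = z*²p̂(1-p̂)/E²

n = 2.326² × 0.41 × 0.59 / 0.025²
  = 5.410276 × 0.2419 / 0.000625
  = 2093.9932

Round up to the nearest whole number: n = 2094

2094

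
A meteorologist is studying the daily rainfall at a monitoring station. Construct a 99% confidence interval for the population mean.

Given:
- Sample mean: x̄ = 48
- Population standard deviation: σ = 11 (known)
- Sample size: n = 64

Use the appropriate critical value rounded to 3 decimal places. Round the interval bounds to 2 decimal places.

The population standard deviation σ is known, so use a z-interval (standard normal critical value).

For 99% confidence, z* = 2.576 (from standard normal table)

Standard error: SE = σ/√n = 11/√64 = 1.375000

Margin of error: E = z* × SE = 2.576 × 1.375000 = 3.5420

Z-interval: x̄ ± E = 48 ± 3.5420 = (44.4580, 51.5420)

Rounded to 2 decimal places:

(44.46, 51.54)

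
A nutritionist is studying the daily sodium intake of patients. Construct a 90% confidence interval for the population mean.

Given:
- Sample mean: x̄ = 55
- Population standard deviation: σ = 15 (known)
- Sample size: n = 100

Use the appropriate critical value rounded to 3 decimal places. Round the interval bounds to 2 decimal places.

The population standard deviation σ is known, so use a z-interval (standard normal critical value).

For 90% confidence, z* = 1.645 (from standard normal table)

Standard error: SE = σ/√n = 15/√100 = 1.500000

Margin of error: E = z* × SE = 1.645 × 1.500000 = 2.4675

Z-interval: x̄ ± E = 55 ± 2.4675 = (52.5325, 57.4675)

Rounded to 2 decimal places:

(52.53, 57.47)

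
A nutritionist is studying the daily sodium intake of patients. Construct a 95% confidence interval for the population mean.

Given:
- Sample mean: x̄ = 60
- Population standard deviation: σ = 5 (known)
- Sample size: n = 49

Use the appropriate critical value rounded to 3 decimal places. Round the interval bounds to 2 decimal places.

The population standard deviation σ is known, so use a z-interval (standard normal critical value).

For 95% confidence, z* = 1.96 (from standard normal table)

Standard error: SE = σ/√n = 5/√49 = 0.714286

Margin of error: E = z* × SE = 1.96 × 0.714286 = 1.4000

Z-interval: x̄ ± E = 60 ± 1.4000 = (58.6000, 61.4000)

Rounded to 2 decimal places:

(58.60, 61.40)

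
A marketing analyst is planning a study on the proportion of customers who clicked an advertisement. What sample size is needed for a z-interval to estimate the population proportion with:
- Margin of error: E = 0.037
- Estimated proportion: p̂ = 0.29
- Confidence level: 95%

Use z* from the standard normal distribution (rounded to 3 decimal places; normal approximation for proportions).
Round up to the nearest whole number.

Using z* for proportion z-interval (normal approximation).

For 95% confidence, z* = 1.96 (from standard normal table)

Sample size formula for proportion z-interval: n = z*²p̂(1-p̂)/E²

n = 1.96² × 0.29 × 0.71 / 0.037²
  = 3.8416 × 0.2059 / 0.001369
  = 577.7834

Round up to the nearest whole number: n = 578

578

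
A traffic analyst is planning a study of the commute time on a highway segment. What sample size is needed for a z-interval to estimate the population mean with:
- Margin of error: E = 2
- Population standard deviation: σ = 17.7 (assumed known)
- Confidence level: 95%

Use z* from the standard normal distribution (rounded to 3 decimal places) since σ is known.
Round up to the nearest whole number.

Using z* since population σ is known (z-interval formula).

For 95% confidence, z* = 1.96 (from standard normal table)

Sample size formula for z-interval: n = (z*σ/E)²

n = (1.96 × 17.7 / 2)²
  = (17.346000)²
  = 300.8837

Round up to the nearest whole number: n = 301

301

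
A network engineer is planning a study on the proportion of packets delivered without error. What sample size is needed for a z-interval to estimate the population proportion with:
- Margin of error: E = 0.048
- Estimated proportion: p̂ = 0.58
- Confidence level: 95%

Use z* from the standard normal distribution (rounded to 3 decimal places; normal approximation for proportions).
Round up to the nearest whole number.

Using z* for proportion z-interval (normal approximation).

For 95% confidence, z* = 1.96 (from standard normal table)

Sample size formula for proportion z-interval: n = z*²p̂(1-p̂)/E²

n = 1.96² × 0.58 × 0.42 / 0.048²
  = 3.8416 × 0.2436 / 0.002304
  = 406.1692

Round up to the nearest whole number: n = 407

407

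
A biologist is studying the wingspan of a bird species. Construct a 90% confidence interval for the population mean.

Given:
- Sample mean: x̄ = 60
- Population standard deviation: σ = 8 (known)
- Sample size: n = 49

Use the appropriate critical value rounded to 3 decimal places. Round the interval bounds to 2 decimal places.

The population standard deviation σ is known, so use a z-interval (standard normal critical value).

For 90% confidence, z* = 1.645 (from standard normal table)

Standard error: SE = σ/√n = 8/√49 = 1.142857

Margin of error: E = z* × SE = 1.645 × 1.142857 = 1.8800

Z-interval: x̄ ± E = 60 ± 1.8800 = (58.1200, 61.8800)

Rounded to 2 decimal places:

(58.12, 61.88)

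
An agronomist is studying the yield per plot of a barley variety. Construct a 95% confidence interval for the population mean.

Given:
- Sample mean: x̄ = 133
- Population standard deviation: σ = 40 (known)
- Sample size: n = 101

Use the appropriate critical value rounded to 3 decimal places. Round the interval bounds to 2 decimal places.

The population standard deviation σ is known, so use a z-interval (standard normal critical value).

For 95% confidence, z* = 1.96 (from standard normal table)

Standard error: SE = σ/√n = 40/√101 = 3.980149

Margin of error: E = z* × SE = 1.96 × 3.980149 = 7.8011

Z-interval: x̄ ± E = 133 ± 7.8011 = (125.1989, 140.8011)

Rounded to 2 decimal places:

(125.20, 140.80)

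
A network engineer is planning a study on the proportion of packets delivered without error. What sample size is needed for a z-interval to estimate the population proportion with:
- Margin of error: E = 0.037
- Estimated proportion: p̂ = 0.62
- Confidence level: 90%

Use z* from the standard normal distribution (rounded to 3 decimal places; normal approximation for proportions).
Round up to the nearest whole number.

Using z* for proportion z-interval (normal approximation).

For 90% confidence, z* = 1.645 (from standard normal table)

Sample size formula for proportion z-interval: n = z*²p̂(1-p̂)/E²

n = 1.645² × 0.62 × 0.38 / 0.037²
  = 2.706025 × 0.2356 / 0.001369
  = 465.6972

Round up to the nearest whole number: n = 466

466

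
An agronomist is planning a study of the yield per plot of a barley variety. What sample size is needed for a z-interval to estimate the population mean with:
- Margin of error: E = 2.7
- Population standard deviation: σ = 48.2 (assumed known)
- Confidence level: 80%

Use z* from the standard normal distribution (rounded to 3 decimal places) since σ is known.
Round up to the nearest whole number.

Using z* since population σ is known (z-interval formula).

For 80% confidence, z* = 1.282 (from standard normal table)

Sample size formula for z-interval: n = (z*σ/E)²

n = (1.282 × 48.2 / 2.7)²
  = (22.886074)²
  = 523.7724

Round up to the nearest whole number: n = 524

524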